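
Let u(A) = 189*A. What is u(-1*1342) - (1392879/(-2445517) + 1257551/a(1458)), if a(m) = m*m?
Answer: -1318560592123270655/5198591999988 ≈ -2.5364e+5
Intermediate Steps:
a(m) = m²
u(-1*1342) - (1392879/(-2445517) + 1257551/a(1458)) = 189*(-1*1342) - (1392879/(-2445517) + 1257551/(1458²)) = 189*(-1342) - (1392879*(-1/2445517) + 1257551/2125764) = -253638 - (-1392879/2445517 + 1257551*(1/2125764)) = -253638 - (-1392879/2445517 + 1257551/2125764) = -253638 - 1*114430314311/5198591999988 = -253638 - 114430314311/5198591999988 = -1318560592123270655/5198591999988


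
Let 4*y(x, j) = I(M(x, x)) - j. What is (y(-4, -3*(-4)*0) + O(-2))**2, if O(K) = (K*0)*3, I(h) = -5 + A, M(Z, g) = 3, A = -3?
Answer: 4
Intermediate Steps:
I(h) = -8 (I(h) = -5 - 3 = -8)
O(K) = 0 (O(K) = 0*3 = 0)
y(x, j) = -2 - j/4 (y(x, j) = (-8 - j)/4 = -2 - j/4)
(y(-4, -3*(-4)*0) + O(-2))**2 = ((-2 - (-3*(-4))*0/4) + 0)**2 = ((-2 - 3*0) + 0)**2 = ((-2 - 1/4*0) + 0)**2 = ((-2 + 0) + 0)**2 = (-2 + 0)**2 = (-2)**2 = 4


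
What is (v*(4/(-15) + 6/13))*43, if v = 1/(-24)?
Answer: -817/2340 ≈ -0.34915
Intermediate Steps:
v = -1/24 ≈ -0.041667
(v*(4/(-15) + 6/13))*43 = -(4/(-15) + 6/13)/24*43 = -(4*(-1/15) + 6*(1/13))/24*43 = -(-4/15 + 6/13)/24*43 = -1/24*38/195*43 = -19/2340*43 = -817/2340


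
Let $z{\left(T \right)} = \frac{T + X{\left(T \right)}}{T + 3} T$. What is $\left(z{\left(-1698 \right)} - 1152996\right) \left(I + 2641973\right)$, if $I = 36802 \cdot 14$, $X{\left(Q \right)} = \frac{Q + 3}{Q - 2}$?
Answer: $- \frac{350160589461247023}{96050} \approx -3.6456 \cdot 10^{12}$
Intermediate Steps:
$X{\left(Q \right)} = \frac{3 + Q}{-2 + Q}$
$I = 515228$
$z{\left(T \right)} = \frac{T \left(T + \frac{3 + T}{-2 + T}\right)}{3 + T}$ ($z{\left(T \right)} = \frac{T + \frac{3 + T}{-2 + T}}{T + 3} T = \frac{T + \frac{3 + T}{-2 + T}}{3 + T} T = \frac{T \left(T + \frac{3 + T}{-2 + T}\right)}{3 + T}$)
$\left(z{\left(-1698 \right)} - 1152996\right) \left(I + 2641973\right) = \left(- \frac{1698 \left(3 + \left(-1698\right)^{2} - -1698\right)}{-6 - 1698 + \left(-1698\right)^{2}} - 1152996\right) \left(515228 + 2641973\right) = \left(- \frac{1698 \left(3 + 2883204 + 1698\right)}{-6 - 1698 + 2883204} - 1152996\right) 3157201 = \left(\left(-1698\right) \frac{1}{2881500} \cdot 2884905 - 1152996\right) 3157201 = \left(- \frac{163285623}{96050} - 1152996\right) 3157201 = \left(- \frac{110908551423}{96050}\right) 3157201 = - \frac{350160589461247023}{96050}$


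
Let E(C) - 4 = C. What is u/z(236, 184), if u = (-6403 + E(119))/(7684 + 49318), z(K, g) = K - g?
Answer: -785/370513 ≈ -0.0021187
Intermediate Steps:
E(C) = 4 + C
u = -3140/28501 (u = (-6403 + (4 + 119))/(7684 + 49318) = (-6403 + 123)/57002 = -6280*1/57002 = -3140/28501 ≈ -0.11017)
u/z(236, 184) = -3140/(28501*(236 - 1*184)) = -3140/(28501*(236 - 184)) = -3140/28501/52 = -3140/28501*1/52 = -785/370513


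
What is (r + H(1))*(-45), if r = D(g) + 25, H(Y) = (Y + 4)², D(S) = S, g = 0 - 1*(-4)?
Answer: -2430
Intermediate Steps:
g = 4 (g = 0 + 4 = 4)
H(Y) = (4 + Y)²
r = 29 (r = 4 + 25 = 29)
(r + H(1))*(-45) = (29 + (4 + 1)²)*(-45) = (29 + 5²)*(-45) = (29 + 25)*(-45) = 54*(-45) = -2430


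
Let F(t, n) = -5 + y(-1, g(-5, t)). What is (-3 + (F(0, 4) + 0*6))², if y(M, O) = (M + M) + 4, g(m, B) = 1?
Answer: 36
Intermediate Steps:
y(M, O) = 4 + 2*M (y(M, O) = 2*M + 4 = 4 + 2*M)
F(t, n) = -3 (F(t, n) = -5 + (4 + 2*(-1)) = -5 + (4 - 2) = -5 + 2 = -3)
(-3 + (F(0, 4) + 0*6))² = (-3 + (-3 + 0*6))² = (-3 + (-3 + 0))² = (-3 - 3)² = (-6)² = 36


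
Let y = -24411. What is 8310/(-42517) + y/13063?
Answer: -1146436017/555399571 ≈ -2.0642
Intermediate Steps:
8310/(-42517) + y/13063 = 8310/(-42517) - 24411/13063 = 8310*(-1/42517) - 24411*1/13063 = -8310/42517 - 24411/13063 = -1146436017/555399571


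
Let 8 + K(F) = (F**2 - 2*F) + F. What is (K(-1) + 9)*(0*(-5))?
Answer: 0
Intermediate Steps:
K(F) = -8 + F**2 - F (K(F) = -8 + ((F**2 - 2*F) + F) = -8 + (F**2 - F) = -8 + F**2 - F)
(K(-1) + 9)*(0*(-5)) = ((-8 + (-1)**2 - 1*(-1)) + 9)*(0*(-5)) = ((-8 + 1 + 1) + 9)*0 = (-6 + 9)*0 = 3*0 = 0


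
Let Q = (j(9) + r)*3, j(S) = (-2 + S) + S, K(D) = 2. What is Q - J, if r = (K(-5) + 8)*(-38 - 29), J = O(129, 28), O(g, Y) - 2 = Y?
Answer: -1992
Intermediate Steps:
O(g, Y) = 2 + Y
j(S) = -2 + 2*S
J = 30 (J = 2 + 28 = 30)
r = -670 (r = (2 + 8)*(-38 - 29) = 10*(-67) = -670)
Q = -1962 (Q = ((-2 + 2*9) - 670)*3 = ((-2 + 18) - 670)*3 = (16 - 670)*3 = -654*3 = -1962)
Q - J = -1962 - 1*30 = -1962 - 30 = -1992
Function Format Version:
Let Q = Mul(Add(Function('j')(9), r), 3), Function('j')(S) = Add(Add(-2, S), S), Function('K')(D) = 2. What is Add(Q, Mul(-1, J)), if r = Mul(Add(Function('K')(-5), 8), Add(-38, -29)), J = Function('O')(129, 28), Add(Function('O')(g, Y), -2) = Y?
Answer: -1992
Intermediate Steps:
Function('O')(g, Y) = Add(2, Y)
Function('j')(S) = Add(-2, Mul(2, S))
J = 30 (J = Add(2, 28) = 30)
r = -670 (r = Mul(Add(2, 8), Add(-38, -29)) = Mul(10, -67) = -670)
Q = -1962 (Q = Mul(Add(Add(-2, Mul(2, 9)), -670), 3) = Mul(Add(Add(-2, 18), -670), 3) = Mul(Add(16, -670), 3) = Mul(-654, 3) = -1962)
Add(Q, Mul(-1, J)) = Add(-1962, Mul(-1, 30)) = Add(-1962, -30) = -1992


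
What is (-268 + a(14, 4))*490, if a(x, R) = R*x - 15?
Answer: -111230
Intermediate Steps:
a(x, R) = -15 + R*x
(-268 + a(14, 4))*490 = (-268 + (-15 + 4*14))*490 = (-268 + (-15 + 56))*490 = (-268 + 41)*490 = -227*490 = -111230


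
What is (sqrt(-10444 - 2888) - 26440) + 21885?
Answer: -4555 + 2*I*sqrt(3333) ≈ -4555.0 + 115.46*I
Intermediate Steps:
(sqrt(-10444 - 2888) - 26440) + 21885 = (sqrt(-13332) - 26440) + 21885 = (2*I*sqrt(3333) - 26440) + 21885 = (-26440 + 2*I*sqrt(3333)) + 21885 = -4555 + 2*I*sqrt(3333)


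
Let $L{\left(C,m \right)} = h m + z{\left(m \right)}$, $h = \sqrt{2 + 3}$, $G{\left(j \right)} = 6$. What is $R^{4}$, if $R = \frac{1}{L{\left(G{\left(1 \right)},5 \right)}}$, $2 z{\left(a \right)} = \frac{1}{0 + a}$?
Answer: $\frac{1563250010000}{24406250937450001} - \frac{25002000000 \sqrt{5}}{24406250937450001} \approx 6.1761 \cdot 10^{-5}$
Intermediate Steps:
$z{\left(a \right)} = \frac{1}{2 a}$ ($z{\left(a \right)} = \frac{1}{2 \left(0 + a\right)} = \frac{1}{2 a}$)
$h = \sqrt{5} \approx 2.2361$
$L{\left(C,m \right)} = \frac{1}{2 m} + m \sqrt{5}$ ($L{\left(C,m \right)} = \sqrt{5} m + \frac{1}{2 m} = m \sqrt{5} + \frac{1}{2 m} = \frac{1}{2 m} + m \sqrt{5}$)
$R = \frac{1}{\frac{1}{10} + 5 \sqrt{5}}$ ($R = \frac{1}{\frac{1}{2 \cdot 5} + 5 \sqrt{5}} = \frac{1}{\frac{1}{2} \cdot \frac{1}{5} + 5 \sqrt{5}} = \frac{1}{\frac{1}{10} + 5 \sqrt{5}} \approx 0.08865$)
$R^{4} = \left(- \frac{10}{12499} + \frac{500 \sqrt{5}}{12499}\right)^{4}$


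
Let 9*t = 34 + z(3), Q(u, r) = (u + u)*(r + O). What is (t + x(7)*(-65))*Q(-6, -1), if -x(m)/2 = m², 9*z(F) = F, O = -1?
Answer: 1376744/9 ≈ 1.5297e+5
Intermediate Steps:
z(F) = F/9
Q(u, r) = 2*u*(-1 + r) (Q(u, r) = (u + u)*(r - 1) = (2*u)*(-1 + r) = 2*u*(-1 + r))
x(m) = -2*m²
t = 103/27 (t = (34 + (⅑)*3)/9 = (34 + ⅓)/9 = (⅑)*(103/3) = 103/27 ≈ 3.8148)
(t + x(7)*(-65))*Q(-6, -1) = (103/27 - 2*7²*(-65))*(2*(-6)*(-1 - 1)) = (103/27 - 2*49*(-65))*(2*(-6)*(-2)) = (103/27 - 98*(-65))*24 = (103/27 + 6370)*24 = (172093/27)*24 = 1376744/9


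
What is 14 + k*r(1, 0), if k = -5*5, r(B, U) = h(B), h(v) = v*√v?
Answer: -11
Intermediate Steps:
h(v) = v^(3/2)
r(B, U) = B^(3/2)
k = -25
14 + k*r(1, 0) = 14 - 25*1^(3/2) = 14 - 25*1 = 14 - 25 = -11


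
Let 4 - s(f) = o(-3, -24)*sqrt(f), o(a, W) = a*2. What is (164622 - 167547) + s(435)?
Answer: -2921 + 6*sqrt(435) ≈ -2795.9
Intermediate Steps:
o(a, W) = 2*a
s(f) = 4 + 6*sqrt(f) (s(f) = 4 - 2*(-3)*sqrt(f) = 4 - (-6)*sqrt(f) = 4 + 6*sqrt(f))
(164622 - 167547) + s(435) = (164622 - 167547) + (4 + 6*sqrt(435)) = -2925 + (4 + 6*sqrt(435)) = -2921 + 6*sqrt(435)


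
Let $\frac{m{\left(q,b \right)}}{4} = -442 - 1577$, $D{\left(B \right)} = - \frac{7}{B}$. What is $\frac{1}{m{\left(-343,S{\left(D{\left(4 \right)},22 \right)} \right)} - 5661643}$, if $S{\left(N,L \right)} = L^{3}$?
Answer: $- \frac{1}{5669719} \approx -1.7638 \cdot 10^{-7}$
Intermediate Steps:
$m{\left(q,b \right)} = -8076$ ($m{\left(q,b \right)} = 4 \left(-442 - 1577\right) = 4 \left(-2019\right) = -8076$)
$\frac{1}{m{\left(-343,S{\left(D{\left(4 \right)},22 \right)} \right)} - 5661643} = \frac{1}{-8076 - 5661643} = \frac{1}{-5669719} = - \frac{1}{5669719}$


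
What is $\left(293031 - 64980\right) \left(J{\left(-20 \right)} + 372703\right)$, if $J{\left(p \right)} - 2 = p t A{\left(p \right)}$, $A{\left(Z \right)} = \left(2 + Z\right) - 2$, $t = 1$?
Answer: $85086968355$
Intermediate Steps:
$A{\left(Z \right)} = Z$
$J{\left(p \right)} = 2 + p^{2}$ ($J{\left(p \right)} = 2 + p 1 p = 2 + p p = 2 + p^{2}$)
$\left(293031 - 64980\right) \left(J{\left(-20 \right)} + 372703\right) = \left(293031 - 64980\right) \left(\left(2 + \left(-20\right)^{2}\right) + 372703\right) = 228051 \left(\left(2 + 400\right) + 372703\right) = 228051 \left(402 + 372703\right) = 228051 \cdot 373105 = 85086968355$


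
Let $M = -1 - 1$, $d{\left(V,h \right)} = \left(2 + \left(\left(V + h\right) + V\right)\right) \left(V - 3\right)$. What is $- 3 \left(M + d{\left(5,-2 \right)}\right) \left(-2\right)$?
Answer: $108$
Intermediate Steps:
$d{\left(V,h \right)} = \left(-3 + V\right) \left(2 + h + 2 V\right)$ ($d{\left(V,h \right)} = \left(2 + \left(h + 2 V\right)\right) \left(-3 + V\right) = \left(2 + h + 2 V\right) \left(-3 + V\right) = \left(-3 + V\right) \left(2 + h + 2 V\right)$)
$M = -2$
$- 3 \left(M + d{\left(5,-2 \right)}\right) \left(-2\right) = - 3 \left(-2 - \left(30 - 50\right)\right) \left(-2\right) = - 3 \left(-2 - -20\right) \left(-2\right) = - 3 \left(-2 + 20\right) \left(-2\right) = \left(-3\right) 18 \left(-2\right) = \left(-54\right) \left(-2\right) = 108$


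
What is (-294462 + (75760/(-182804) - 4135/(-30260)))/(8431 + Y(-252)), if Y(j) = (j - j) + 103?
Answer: -81443098810977/2360354645368 ≈ -34.505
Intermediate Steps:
Y(j) = 103 (Y(j) = 0 + 103 = 103)
(-294462 + (75760/(-182804) - 4135/(-30260)))/(8431 + Y(-252)) = (-294462 + (75760/(-182804) - 4135/(-30260)))/(8431 + 103) = (-294462 + (75760*(-1/182804) - 4135*(-1/30260)))/8534 = (-294462 + (-18940/45701 + 827/6052))*(1/8534) = (-294462 - 76830153/276582452)*(1/8534) = -81443098810977/276582452*1/8534 = -81443098810977/2360354645368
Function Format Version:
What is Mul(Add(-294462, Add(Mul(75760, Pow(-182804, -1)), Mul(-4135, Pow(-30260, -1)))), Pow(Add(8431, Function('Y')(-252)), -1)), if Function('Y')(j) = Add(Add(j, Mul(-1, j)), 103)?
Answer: Rational(-81443098810977, 2360354645368) ≈ -34.505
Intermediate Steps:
Function('Y')(j) = 103 (Function('Y')(j) = Add(0, 103) = 103)
Mul(Add(-294462, Add(Mul(75760, Pow(-182804, -1)), Mul(-4135, Pow(-30260, -1)))), Pow(Add(8431, Function('Y')(-252)), -1)) = Mul(Add(-294462, Add(Mul(75760, Pow(-182804, -1)), Mul(-4135, Pow(-30260, -1)))), Pow(Add(8431, 103), -1)) = Mul(Add(-294462, Add(Mul(75760, Rational(-1, 182804)), Mul(-4135, Rational(-1, 30260)))), Pow(8534, -1)) = Mul(Add(-294462, Add(Rational(-18940, 45701), Rational(827, 6052))), Rational(1, 8534)) = Mul(Add(-294462, Rational(-76830153, 276582452)), Rational(1, 8534)) = Mul(Rational(-81443098810977, 276582452), Rational(1, 8534)) = Rational(-81443098810977, 2360354645368)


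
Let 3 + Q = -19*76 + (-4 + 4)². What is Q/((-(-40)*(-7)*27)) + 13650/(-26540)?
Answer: -3239531/10032120 ≈ -0.32292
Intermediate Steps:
Q = -1447 (Q = -3 + (-19*76 + (-4 + 4)²) = -3 + (-1444 + 0²) = -3 + (-1444 + 0) = -3 - 1444 = -1447)
Q/((-(-40)*(-7)*27)) + 13650/(-26540) = -1447/(-(-40)*(-7)*27) + 13650/(-26540) = -1447/(-10*28*27) + 13650*(-1/26540) = -1447/((-280*27)) - 1365/2654 = -1447/(-7560) - 1365/2654 = -1447*(-1/7560) - 1365/2654 = 1447/7560 - 1365/2654 = -3239531/10032120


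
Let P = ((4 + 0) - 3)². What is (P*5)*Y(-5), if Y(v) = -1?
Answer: -5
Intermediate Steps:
P = 1 (P = (4 - 3)² = 1² = 1)
(P*5)*Y(-5) = (1*5)*(-1) = 5*(-1) = -5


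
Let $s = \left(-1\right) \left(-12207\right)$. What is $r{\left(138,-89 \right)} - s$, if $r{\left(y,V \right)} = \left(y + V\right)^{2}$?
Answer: $-9806$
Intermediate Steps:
$r{\left(y,V \right)} = \left(V + y\right)^{2}$
$s = 12207$
$r{\left(138,-89 \right)} - s = \left(-89 + 138\right)^{2} - 12207 = 49^{2} - 12207 = 2401 - 12207 = -9806$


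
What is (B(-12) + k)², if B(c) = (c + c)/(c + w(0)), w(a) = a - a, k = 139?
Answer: 19881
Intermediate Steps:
w(a) = 0
B(c) = 2 (B(c) = (c + c)/(c + 0) = (2*c)/c = 2)
(B(-12) + k)² = (2 + 139)² = 141² = 19881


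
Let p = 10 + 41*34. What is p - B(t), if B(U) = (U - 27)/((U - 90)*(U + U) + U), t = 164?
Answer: 34308007/24436 ≈ 1404.0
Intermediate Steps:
p = 1404 (p = 10 + 1394 = 1404)
B(U) = (-27 + U)/(U + 2*U*(-90 + U)) (B(U) = (-27 + U)/((-90 + U)*(2*U) + U) = (-27 + U)/(2*U*(-90 + U) + U) = (-27 + U)/(U + 2*U*(-90 + U)))
p - B(t) = 1404 - (-27 + 164)/(164*(-179 + 2*164)) = 1404 - 137/(164*(-179 + 328)) = 1404 - 137/(164*149) = 1404 - 1*137/24436 = 1404 - 137/24436 = 34308007/24436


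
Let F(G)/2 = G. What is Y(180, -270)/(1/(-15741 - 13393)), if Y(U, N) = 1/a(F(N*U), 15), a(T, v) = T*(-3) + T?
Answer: -14567/97200 ≈ -0.14987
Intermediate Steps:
F(G) = 2*G
a(T, v) = -2*T (a(T, v) = -3*T + T = -2*T)
Y(U, N) = -1/(4*N*U) (Y(U, N) = 1/(-4*N*U) = -1/(4*N*U))
Y(180, -270)/(1/(-15741 - 13393)) = (-1/4/(-270*180))/(1/(-15741 - 13393)) = (-1/4*(-1/270)*1/180)/(1/(-29134)) = 1/(194400*(-1/29134)) = (1/194400)*(-29134) = -14567/97200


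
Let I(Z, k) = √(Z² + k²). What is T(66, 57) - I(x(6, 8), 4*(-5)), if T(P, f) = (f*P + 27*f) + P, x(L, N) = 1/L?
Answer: 5367 - √14401/6 ≈ 5347.0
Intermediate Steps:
T(P, f) = P + 27*f + P*f (T(P, f) = (P*f + 27*f) + P = (27*f + P*f) + P = P + 27*f + P*f)
T(66, 57) - I(x(6, 8), 4*(-5)) = (66 + 27*57 + 66*57) - √((1/6)² + (4*(-5))²) = (66 + 1539 + 3762) - √((⅙)² + (-20)²) = 5367 - √(1/36 + 400) = 5367 - √(14401/36) = 5367 - √14401/6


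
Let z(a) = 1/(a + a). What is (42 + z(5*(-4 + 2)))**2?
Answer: 703921/400 ≈ 1759.8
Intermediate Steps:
z(a) = 1/(2*a)
(42 + z(5*(-4 + 2)))**2 = (42 + 1/(2*((5*(-4 + 2)))))**2 = (42 + 1/(2*((5*(-2)))))**2 = (42 + (1/2)/(-10))**2 = (42 + (1/2)*(-1/10))**2 = (42 - 1/20)**2 = (839/20)**2 = 703921/400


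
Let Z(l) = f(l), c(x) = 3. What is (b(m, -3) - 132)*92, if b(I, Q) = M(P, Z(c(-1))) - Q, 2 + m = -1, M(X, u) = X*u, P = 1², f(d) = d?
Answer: -11592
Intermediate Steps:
P = 1
Z(l) = l
m = -3 (m = -2 - 1 = -3)
b(I, Q) = 3 - Q (b(I, Q) = 1*3 - Q = 3 - Q)
(b(m, -3) - 132)*92 = ((3 - 1*(-3)) - 132)*92 = ((3 + 3) - 132)*92 = (6 - 132)*92 = -126*92 = -11592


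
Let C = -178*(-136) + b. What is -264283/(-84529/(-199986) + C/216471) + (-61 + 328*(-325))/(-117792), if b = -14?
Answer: -449223317964903636131/908433045425952 ≈ -4.9450e+5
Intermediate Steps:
C = 24194 (C = -178*(-136) - 14 = 24208 - 14 = 24194)
-264283/(-84529/(-199986) + C/216471) + (-61 + 328*(-325))/(-117792) = -264283/(-84529/(-199986) + 24194/216471) + (-61 + 328*(-325))/(-117792) = -264283/(-84529*(-1/199986) + 24194*(1/216471)) + (-61 - 106600)*(-1/117792) = -264283/(84529/199986 + 24194/216471) - 106661*(-1/117792) = -264283/7712179481/14430389802 + 106661/117792 = -264283*14430389802/7712179481 + 106661/117792 = -3813706708041966/7712179481 + 106661/117792 = -449223317964903636131/908433045425952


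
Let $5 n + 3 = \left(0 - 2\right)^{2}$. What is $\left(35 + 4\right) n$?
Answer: $\frac{39}{5} \approx 7.8$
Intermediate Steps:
$n = \frac{1}{5}$ ($n = - \frac{3}{5} + \frac{\left(0 - 2\right)^{2}}{5} = - \frac{3}{5} + \frac{\left(-2\right)^{2}}{5} = - \frac{3}{5} + \frac{1}{5} \cdot 4 = - \frac{3}{5} + \frac{4}{5} = \frac{1}{5} \approx 0.2$)
$\left(35 + 4\right) n = \left(35 + 4\right) \frac{1}{5} = 39 \cdot \frac{1}{5} = \frac{39}{5}$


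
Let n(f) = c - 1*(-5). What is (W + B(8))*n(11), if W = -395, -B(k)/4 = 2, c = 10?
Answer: -6045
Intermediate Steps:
n(f) = 15 (n(f) = 10 - 1*(-5) = 10 + 5 = 15)
B(k) = -8 (B(k) = -4*2 = -8)
(W + B(8))*n(11) = (-395 - 8)*15 = -403*15 = -6045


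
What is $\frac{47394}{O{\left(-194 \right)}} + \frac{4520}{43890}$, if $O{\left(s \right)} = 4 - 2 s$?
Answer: $\frac{14870675}{122892} \approx 121.01$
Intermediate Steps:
$\frac{47394}{O{\left(-194 \right)}} + \frac{4520}{43890} = \frac{47394}{4 - -388} + \frac{4520}{43890} = \frac{47394}{4 + 388} + 4520 \cdot \frac{1}{43890} = \frac{47394}{392} + \frac{452}{4389} = 47394 \cdot \frac{1}{392} + \frac{452}{4389} = \frac{23697}{196} + \frac{452}{4389} = \frac{14870675}{122892}$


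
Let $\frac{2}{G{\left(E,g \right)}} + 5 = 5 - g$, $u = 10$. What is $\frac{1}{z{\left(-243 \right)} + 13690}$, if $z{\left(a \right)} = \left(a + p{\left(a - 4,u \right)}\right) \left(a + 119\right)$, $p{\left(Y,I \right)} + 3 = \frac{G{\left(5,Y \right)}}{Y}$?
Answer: $\frac{61009}{2696231994} \approx 2.2628 \cdot 10^{-5}$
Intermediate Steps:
$G{\left(E,g \right)} = - \frac{2}{g}$ ($G{\left(E,g \right)} = \frac{2}{-5 - \left(-5 + g\right)} = \frac{2}{\left(-1\right) g} = 2 \left(- \frac{1}{g}\right) = - \frac{2}{g}$)
$p{\left(Y,I \right)} = -3 - \frac{2}{Y^{2}}$ ($p{\left(Y,I \right)} = -3 + \frac{\left(-2\right) \frac{1}{Y}}{Y} = -3 - \frac{2}{Y^{2}}$)
$z{\left(a \right)} = \left(119 + a\right) \left(-3 + a - \frac{2}{\left(-4 + a\right)^{2}}\right)$ ($z{\left(a \right)} = \left(a - \left(3 + \frac{2}{\left(a - 4\right)^{2}}\right)\right) \left(a + 119\right) = \left(a - \left(3 + \frac{2}{\left(-4 + a\right)^{2}}\right)\right) \left(119 + a\right) = \left(-3 + a - \frac{2}{\left(-4 + a\right)^{2}}\right) \left(119 + a\right) = \left(119 + a\right) \left(-3 + a - \frac{2}{\left(-4 + a\right)^{2}}\right)$)
$\frac{1}{z{\left(-243 \right)} + 13690} = \frac{1}{\frac{-5950 + \left(-243\right)^{4} - 1269 \left(-243\right)^{2} + 108 \left(-243\right)^{3} + 4710 \left(-243\right)}{16 + \left(-243\right)^{2} - -1944} + 13690} = \frac{1}{\frac{-5950 + 3486784401 - 74933181 + 108 \left(-14348907\right) - 1144530}{16 + 59049 + 1944} + 13690} = \frac{1}{\frac{-5950 + 3486784401 - 74933181 - 1549681956 - 1144530}{61009} + 13690} = \frac{1}{\frac{1}{61009} \cdot 1861018784 + 13690} = \frac{1}{\frac{1861018784}{61009} + 13690} = \frac{1}{\frac{2696231994}{61009}} = \frac{61009}{2696231994}$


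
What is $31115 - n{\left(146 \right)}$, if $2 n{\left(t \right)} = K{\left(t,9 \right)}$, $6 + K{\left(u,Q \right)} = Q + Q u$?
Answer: $\frac{60913}{2} \approx 30457.0$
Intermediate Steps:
$K{\left(u,Q \right)} = -6 + Q + Q u$ ($K{\left(u,Q \right)} = -6 + \left(Q + Q u\right) = -6 + Q + Q u$)
$n{\left(t \right)} = \frac{3}{2} + \frac{9 t}{2}$ ($n{\left(t \right)} = \frac{-6 + 9 + 9 t}{2} = \frac{3 + 9 t}{2} = \frac{3}{2} + \frac{9 t}{2}$)
$31115 - n{\left(146 \right)} = 31115 - \left(\frac{3}{2} + \frac{9}{2} \cdot 146\right) = 31115 - \left(\frac{3}{2} + 657\right) = 31115 - \frac{1317}{2} = \frac{60913}{2}$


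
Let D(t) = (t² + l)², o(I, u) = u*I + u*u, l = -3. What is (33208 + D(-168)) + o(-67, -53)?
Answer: 796464409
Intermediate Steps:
o(I, u) = u² + I*u (o(I, u) = I*u + u² = u² + I*u)
D(t) = (-3 + t²)² (D(t) = (t² - 3)² = (-3 + t²)²)
(33208 + D(-168)) + o(-67, -53) = (33208 + (-3 + (-168)²)²) - 53*(-67 - 53) = (33208 + (-3 + 28224)²) - 53*(-120) = (33208 + 28221²) + 6360 = (33208 + 796424841) + 6360 = 796458049 + 6360 = 796464409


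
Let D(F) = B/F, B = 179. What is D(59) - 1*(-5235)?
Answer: 309044/59 ≈ 5238.0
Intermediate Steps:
D(F) = 179/F
D(59) - 1*(-5235) = 179/59 - 1*(-5235) = 179*(1/59) + 5235 = 179/59 + 5235 = 309044/59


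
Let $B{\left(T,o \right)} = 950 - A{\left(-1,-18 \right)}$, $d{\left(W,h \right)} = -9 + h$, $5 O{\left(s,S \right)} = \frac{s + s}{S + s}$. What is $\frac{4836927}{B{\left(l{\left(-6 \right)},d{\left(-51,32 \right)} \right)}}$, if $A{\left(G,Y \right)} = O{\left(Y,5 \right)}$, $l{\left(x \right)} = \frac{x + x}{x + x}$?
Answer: $\frac{314400255}{61714} \approx 5094.5$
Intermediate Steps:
$O{\left(s,S \right)} = \frac{2 s}{5 \left(S + s\right)}$ ($O{\left(s,S \right)} = \frac{\left(s + s\right) \frac{1}{S + s}}{5} = \frac{2 s \frac{1}{S + s}}{5} = \frac{2 s}{5 \left(S + s\right)}$)
$l{\left(x \right)} = 1$ ($l{\left(x \right)} = \frac{2 x}{2 x} = 2 x \frac{1}{2 x} = 1$)
$A{\left(G,Y \right)} = \frac{2 Y}{5 \left(5 + Y\right)}$
$B{\left(T,o \right)} = \frac{61714}{65}$ ($B{\left(T,o \right)} = 950 - \frac{2}{5} \left(-18\right) \frac{1}{5 - 18} = 950 - \frac{2}{5} \left(-18\right) \frac{1}{-13} = 950 - \frac{2}{5} \left(-18\right) \left(- \frac{1}{13}\right) = 950 - \frac{36}{65} = \frac{61714}{65}$)
$\frac{4836927}{B{\left(l{\left(-6 \right)},d{\left(-51,32 \right)} \right)}} = \frac{4836927}{\frac{61714}{65}} = 4836927 \cdot \frac{65}{61714} = \frac{314400255}{61714}$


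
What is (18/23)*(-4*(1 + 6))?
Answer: -504/23 ≈ -21.913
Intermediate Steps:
(18/23)*(-4*(1 + 6)) = (18*(1/23))*(-4*7) = (18/23)*(-28) = -504/23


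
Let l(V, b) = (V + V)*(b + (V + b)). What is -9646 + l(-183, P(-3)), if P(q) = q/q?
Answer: 56600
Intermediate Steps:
P(q) = 1
l(V, b) = 2*V*(V + 2*b) (l(V, b) = (2*V)*(V + 2*b) = 2*V*(V + 2*b))
-9646 + l(-183, P(-3)) = -9646 + 2*(-183)*(-183 + 2*1) = -9646 + 2*(-183)*(-183 + 2) = -9646 + 2*(-183)*(-181) = -9646 + 66246 = 56600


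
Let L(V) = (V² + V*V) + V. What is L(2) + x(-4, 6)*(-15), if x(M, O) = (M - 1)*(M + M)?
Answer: -590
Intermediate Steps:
L(V) = V + 2*V² (L(V) = (V² + V²) + V = 2*V² + V = V + 2*V²)
x(M, O) = 2*M*(-1 + M) (x(M, O) = (-1 + M)*(2*M) = 2*M*(-1 + M))
L(2) + x(-4, 6)*(-15) = 2*(1 + 2*2) + (2*(-4)*(-1 - 4))*(-15) = 2*(1 + 4) + (2*(-4)*(-5))*(-15) = 2*5 + 40*(-15) = 10 - 600 = -590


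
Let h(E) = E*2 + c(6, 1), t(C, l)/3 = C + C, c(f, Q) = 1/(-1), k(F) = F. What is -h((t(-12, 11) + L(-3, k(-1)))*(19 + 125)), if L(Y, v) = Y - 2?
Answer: 22177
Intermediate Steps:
c(f, Q) = -1
t(C, l) = 6*C (t(C, l) = 3*(C + C) = 3*(2*C) = 6*C)
L(Y, v) = -2 + Y
h(E) = -1 + 2*E (h(E) = E*2 - 1 = 2*E - 1 = -1 + 2*E)
-h((t(-12, 11) + L(-3, k(-1)))*(19 + 125)) = -(-1 + 2*((6*(-12) + (-2 - 3))*(19 + 125))) = -(-1 + 2*((-72 - 5)*144)) = -(-1 + 2*(-77*144)) = -(-1 + 2*(-11088)) = -(-1 - 22176) = -1*(-22177) = 22177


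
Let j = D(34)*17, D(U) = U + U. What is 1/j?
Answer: 1/1156 ≈ 0.00086505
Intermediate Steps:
D(U) = 2*U
j = 1156 (j = (2*34)*17 = 68*17 = 1156)
1/j = 1/1156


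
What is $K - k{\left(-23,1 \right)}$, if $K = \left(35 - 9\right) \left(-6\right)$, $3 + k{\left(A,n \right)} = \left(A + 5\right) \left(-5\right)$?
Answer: $-243$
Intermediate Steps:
$k{\left(A,n \right)} = -28 - 5 A$ ($k{\left(A,n \right)} = -3 + \left(A + 5\right) \left(-5\right) = -3 + \left(5 + A\right) \left(-5\right) = -3 - \left(25 + 5 A\right) = -28 - 5 A$)
$K = -156$ ($K = 26 \left(-6\right) = -156$)
$K - k{\left(-23,1 \right)} = -156 - \left(-28 - -115\right) = -156 - \left(-28 + 115\right) = -156 - 87 = -243$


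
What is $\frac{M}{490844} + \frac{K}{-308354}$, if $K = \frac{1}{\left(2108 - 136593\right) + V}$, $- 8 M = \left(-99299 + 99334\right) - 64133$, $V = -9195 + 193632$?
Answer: $\frac{30852969271501}{1890105140170688} \approx 0.016323$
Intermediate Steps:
$V = 184437$
$M = \frac{32049}{4}$ ($M = - \frac{\left(-99299 + 99334\right) - 64133}{8} = - \frac{35 - 64133}{8} = \left(- \frac{1}{8}\right) \left(-64098\right) = \frac{32049}{4} \approx 8012.3$)
$K = \frac{1}{49952}$ ($K = \frac{1}{\left(2108 - 136593\right) + 184437} = \frac{1}{-134485 + 184437} = \frac{1}{49952} \approx 2.0019 \cdot 10^{-5}$)
$\frac{M}{490844} + \frac{K}{-308354} = \frac{32049}{4 \cdot 490844} + \frac{1}{49952 \left(-308354\right)} = \frac{32049}{4} \cdot \frac{1}{490844} + \frac{1}{49952} \left(- \frac{1}{308354}\right) = \frac{32049}{1963376} - \frac{1}{15402899008} = \frac{30852969271501}{1890105140170688}$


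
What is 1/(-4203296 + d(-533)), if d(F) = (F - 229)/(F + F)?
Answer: -533/2240356387 ≈ -2.3791e-7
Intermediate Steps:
d(F) = (-229 + F)/(2*F) (d(F) = (-229 + F)/((2*F)) = (-229 + F)*(1/(2*F)) = (-229 + F)/(2*F))
1/(-4203296 + d(-533)) = 1/(-4203296 + (½)*(-229 - 533)/(-533)) = 1/(-4203296 + (½)*(-1/533)*(-762)) = 1/(-4203296 + 381/533) = 1/(-2240356387/533) = -533/2240356387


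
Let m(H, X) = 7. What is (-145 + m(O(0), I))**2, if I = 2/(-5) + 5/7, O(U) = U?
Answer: 19044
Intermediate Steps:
I = 11/35 (I = 2*(-1/5) + 5*(1/7) = -2/5 + 5/7 = 11/35 ≈ 0.31429)
(-145 + m(O(0), I))**2 = (-145 + 7)**2 = (-138)**2 = 19044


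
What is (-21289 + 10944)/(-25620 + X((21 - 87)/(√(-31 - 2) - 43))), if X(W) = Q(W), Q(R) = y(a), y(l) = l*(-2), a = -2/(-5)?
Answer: 51725/128104 ≈ 0.40377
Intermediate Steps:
a = ⅖ (a = -2*(-⅕) = ⅖ ≈ 0.40000)
y(l) = -2*l
Q(R) = -⅘ (Q(R) = -2*⅖ = -⅘)
X(W) = -⅘
(-21289 + 10944)/(-25620 + X((21 - 87)/(√(-31 - 2) - 43))) = (-21289 + 10944)/(-25620 - ⅘) = -10345/(-128104/5) = -10345*(-5/128104) = 51725/128104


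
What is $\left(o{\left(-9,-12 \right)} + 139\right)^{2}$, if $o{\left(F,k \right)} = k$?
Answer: $16129$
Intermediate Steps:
$\left(o{\left(-9,-12 \right)} + 139\right)^{2} = \left(-12 + 139\right)^{2} = 127^{2} = 16129$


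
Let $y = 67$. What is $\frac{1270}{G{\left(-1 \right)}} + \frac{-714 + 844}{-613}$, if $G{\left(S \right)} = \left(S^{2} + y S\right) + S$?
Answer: $- \frac{787220}{41071} \approx -19.167$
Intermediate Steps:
$G{\left(S \right)} = S^{2} + 68 S$ ($G{\left(S \right)} = \left(S^{2} + 67 S\right) + S = S^{2} + 68 S$)
$\frac{1270}{G{\left(-1 \right)}} + \frac{-714 + 844}{-613} = \frac{1270}{\left(-1\right) \left(68 - 1\right)} + \frac{-714 + 844}{-613} = \frac{1270}{\left(-1\right) 67} + 130 \left(- \frac{1}{613}\right) = \frac{1270}{-67} - \frac{130}{613} = 1270 \left(- \frac{1}{67}\right) - \frac{130}{613} = - \frac{1270}{67} - \frac{130}{613} = - \frac{787220}{41071}$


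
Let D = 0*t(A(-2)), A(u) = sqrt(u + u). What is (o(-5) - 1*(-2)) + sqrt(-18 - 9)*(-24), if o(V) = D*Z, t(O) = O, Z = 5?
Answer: 2 - 72*I*sqrt(3) ≈ 2.0 - 124.71*I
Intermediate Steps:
A(u) = sqrt(2)*sqrt(u) (A(u) = sqrt(2*u) = sqrt(2)*sqrt(u))
D = 0 (D = 0*(sqrt(2)*sqrt(-2)) = 0*(sqrt(2)*(I*sqrt(2))) = 0*(2*I) = 0)
o(V) = 0 (o(V) = 0*5 = 0)
(o(-5) - 1*(-2)) + sqrt(-18 - 9)*(-24) = (0 - 1*(-2)) + sqrt(-18 - 9)*(-24) = (0 + 2) + sqrt(-27)*(-24) = 2 + (3*I*sqrt(3))*(-24) = 2 - 72*I*sqrt(3)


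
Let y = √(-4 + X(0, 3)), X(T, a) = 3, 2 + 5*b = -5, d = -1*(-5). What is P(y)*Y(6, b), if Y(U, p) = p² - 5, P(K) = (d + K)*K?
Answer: 76/25 - 76*I/5 ≈ 3.04 - 15.2*I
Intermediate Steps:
d = 5
b = -7/5 (b = -⅖ + (⅕)*(-5) = -⅖ - 1 = -7/5 ≈ -1.4000)
y = I (y = √(-4 + 3) = √(-1) = I ≈ 1.0*I)
P(K) = K*(5 + K) (P(K) = (5 + K)*K = K*(5 + K))
Y(U, p) = -5 + p²
P(y)*Y(6, b) = (I*(5 + I))*(-5 + (-7/5)²) = (I*(5 + I))*(-5 + 49/25) = (I*(5 + I))*(-76/25) = -76*I*(5 + I)/25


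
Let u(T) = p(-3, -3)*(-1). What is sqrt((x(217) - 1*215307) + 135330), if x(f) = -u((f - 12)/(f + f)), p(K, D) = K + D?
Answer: 3*I*sqrt(8887) ≈ 282.81*I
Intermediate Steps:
p(K, D) = D + K
u(T) = 6 (u(T) = (-3 - 3)*(-1) = -6*(-1) = 6)
x(f) = -6 (x(f) = -1*6 = -6)
sqrt((x(217) - 1*215307) + 135330) = sqrt((-6 - 1*215307) + 135330) = sqrt((-6 - 215307) + 135330) = sqrt(-215313 + 135330) = sqrt(-79983) = 3*I*sqrt(8887)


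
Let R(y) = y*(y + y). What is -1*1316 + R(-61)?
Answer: 6126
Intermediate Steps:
R(y) = 2*y**2 (R(y) = y*(2*y) = 2*y**2)
-1*1316 + R(-61) = -1*1316 + 2*(-61)**2 = -1316 + 2*3721 = -1316 + 7442 = 6126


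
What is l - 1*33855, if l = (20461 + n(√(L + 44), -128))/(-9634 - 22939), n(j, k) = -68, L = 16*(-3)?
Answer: -1102779308/32573 ≈ -33856.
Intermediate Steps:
L = -48
l = -20393/32573 (l = (20461 - 68)/(-9634 - 22939) = 20393/(-32573) = 20393*(-1/32573) = -20393/32573 ≈ -0.62607)
l - 1*33855 = -20393/32573 - 1*33855 = -20393/32573 - 33855 = -1102779308/32573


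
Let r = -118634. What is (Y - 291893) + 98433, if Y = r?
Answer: -312094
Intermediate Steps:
Y = -118634
(Y - 291893) + 98433 = (-118634 - 291893) + 98433 = -410527 + 98433 = -312094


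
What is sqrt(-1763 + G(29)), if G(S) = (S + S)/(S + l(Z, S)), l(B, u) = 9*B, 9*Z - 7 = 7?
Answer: I*sqrt(3257293)/43 ≈ 41.972*I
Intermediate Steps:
Z = 14/9 (Z = 7/9 + (1/9)*7 = 7/9 + 7/9 = 14/9 ≈ 1.5556)
G(S) = 2*S/(14 + S) (G(S) = (S + S)/(S + 9*(14/9)) = (2*S)/(S + 14) = (2*S)/(14 + S) = 2*S/(14 + S))
sqrt(-1763 + G(29)) = sqrt(-1763 + 2*29/(14 + 29)) = sqrt(-1763 + 2*29/43) = sqrt(-1763 + 2*29*(1/43)) = sqrt(-1763 + 58/43) = sqrt(-75751/43) = I*sqrt(3257293)/43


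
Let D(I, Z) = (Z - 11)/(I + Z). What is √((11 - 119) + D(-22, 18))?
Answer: I*√439/2 ≈ 10.476*I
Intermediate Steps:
D(I, Z) = (-11 + Z)/(I + Z)
√((11 - 119) + D(-22, 18)) = √((11 - 119) + (-11 + 18)/(-22 + 18)) = √(-108 + 7/(-4)) = √(-108 - ¼*7) = √(-108 - 7/4) = √(-439/4) = I*√439/2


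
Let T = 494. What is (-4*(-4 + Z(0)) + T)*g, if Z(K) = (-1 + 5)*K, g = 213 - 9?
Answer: 104040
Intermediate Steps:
g = 204
Z(K) = 4*K
(-4*(-4 + Z(0)) + T)*g = (-4*(-4 + 4*0) + 494)*204 = (-4*(-4 + 0) + 494)*204 = (-4*(-4) + 494)*204 = (16 + 494)*204 = 510*204 = 104040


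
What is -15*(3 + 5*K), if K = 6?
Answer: -495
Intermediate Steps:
-15*(3 + 5*K) = -15*(3 + 5*6) = -15*(3 + 30) = -15*33 = -495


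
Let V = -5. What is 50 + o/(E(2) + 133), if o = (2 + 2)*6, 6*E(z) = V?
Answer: 39794/793 ≈ 50.182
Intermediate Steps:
E(z) = -5/6 (E(z) = (1/6)*(-5) = -5/6)
o = 24 (o = 4*6 = 24)
50 + o/(E(2) + 133) = 50 + 24/(-5/6 + 133) = 50 + 24/(793/6) = 50 + (6/793)*24 = 50 + 144/793 = 39794/793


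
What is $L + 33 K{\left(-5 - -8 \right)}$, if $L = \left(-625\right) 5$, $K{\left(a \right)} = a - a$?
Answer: $-3125$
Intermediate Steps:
$K{\left(a \right)} = 0$
$L = -3125$
$L + 33 K{\left(-5 - -8 \right)} = -3125 + 33 \cdot 0 = -3125 + 0 = -3125$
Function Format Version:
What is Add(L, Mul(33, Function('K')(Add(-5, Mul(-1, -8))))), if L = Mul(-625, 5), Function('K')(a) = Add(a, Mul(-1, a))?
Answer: -3125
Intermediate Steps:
Function('K')(a) = 0
L = -3125
Add(L, Mul(33, Function('K')(Add(-5, Mul(-1, -8))))) = Add(-3125, Mul(33, 0)) = Add(-3125, 0) = -3125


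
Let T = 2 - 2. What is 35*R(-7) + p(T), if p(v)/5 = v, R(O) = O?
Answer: -245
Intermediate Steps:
T = 0
p(v) = 5*v
35*R(-7) + p(T) = 35*(-7) + 5*0 = -245 + 0 = -245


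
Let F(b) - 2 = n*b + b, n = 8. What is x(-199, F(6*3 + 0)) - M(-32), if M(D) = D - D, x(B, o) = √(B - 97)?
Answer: 2*I*√74 ≈ 17.205*I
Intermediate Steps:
F(b) = 2 + 9*b (F(b) = 2 + (8*b + b) = 2 + 9*b)
x(B, o) = √(-97 + B)
M(D) = 0
x(-199, F(6*3 + 0)) - M(-32) = √(-97 - 199) - 1*0 = √(-296) + 0 = 2*I*√74 + 0 = 2*I*√74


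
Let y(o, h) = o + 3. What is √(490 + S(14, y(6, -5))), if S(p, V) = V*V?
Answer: √571 ≈ 23.896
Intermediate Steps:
y(o, h) = 3 + o
S(p, V) = V²
√(490 + S(14, y(6, -5))) = √(490 + (3 + 6)²) = √(490 + 9²) = √(490 + 81) = √571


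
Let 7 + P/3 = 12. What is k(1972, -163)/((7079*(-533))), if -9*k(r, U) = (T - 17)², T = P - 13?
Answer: 25/3773107 ≈ 6.6258e-6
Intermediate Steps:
P = 15 (P = -21 + 3*12 = -21 + 36 = 15)
T = 2 (T = 15 - 13 = 2)
k(r, U) = -25 (k(r, U) = -(2 - 17)²/9 = -⅑*(-15)² = -⅑*225 = -25)
k(1972, -163)/((7079*(-533))) = -25/(7079*(-533)) = -25/(-3773107) = -25*(-1/3773107) = 25/3773107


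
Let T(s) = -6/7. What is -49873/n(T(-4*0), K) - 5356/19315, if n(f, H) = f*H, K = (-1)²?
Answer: 6743046829/115890 ≈ 58185.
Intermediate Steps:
K = 1
T(s) = -6/7 (T(s) = -6*⅐ = -6/7)
n(f, H) = H*f
-49873/n(T(-4*0), K) - 5356/19315 = -49873/(1*(-6/7)) - 5356/19315 = -49873/(-6/7) - 5356*1/19315 = -49873*(-7/6) - 5356/19315 = 349111/6 - 5356/19315 = 6743046829/115890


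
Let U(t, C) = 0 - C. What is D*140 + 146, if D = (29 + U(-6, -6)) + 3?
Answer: 5466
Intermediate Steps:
U(t, C) = -C
D = 38 (D = (29 - 1*(-6)) + 3 = (29 + 6) + 3 = 35 + 3 = 38)
D*140 + 146 = 38*140 + 146 = 5320 + 146 = 5466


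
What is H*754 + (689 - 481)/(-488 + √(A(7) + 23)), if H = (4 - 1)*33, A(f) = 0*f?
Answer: 1367282974/18317 - 16*√23/18317 ≈ 74646.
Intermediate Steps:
A(f) = 0
H = 99 (H = 3*33 = 99)
H*754 + (689 - 481)/(-488 + √(A(7) + 23)) = 99*754 + (689 - 481)/(-488 + √(0 + 23)) = 74646 + 208/(-488 + √23)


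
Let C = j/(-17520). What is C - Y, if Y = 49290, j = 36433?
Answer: -863597233/17520 ≈ -49292.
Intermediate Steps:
C = -36433/17520 (C = 36433/(-17520) = 36433*(-1/17520) = -36433/17520 ≈ -2.0795)
C - Y = -36433/17520 - 1*49290 = -36433/17520 - 49290 = -863597233/17520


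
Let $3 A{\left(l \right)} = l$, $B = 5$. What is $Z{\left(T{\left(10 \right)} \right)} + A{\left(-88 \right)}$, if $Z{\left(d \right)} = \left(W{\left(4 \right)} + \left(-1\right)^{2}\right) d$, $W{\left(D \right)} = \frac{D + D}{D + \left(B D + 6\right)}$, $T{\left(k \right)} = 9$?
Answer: $- \frac{269}{15} \approx -17.933$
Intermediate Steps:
$A{\left(l \right)} = \frac{l}{3}$
$W{\left(D \right)} = \frac{2 D}{6 + 6 D}$ ($W{\left(D \right)} = \frac{D + D}{D + \left(5 D + 6\right)} = \frac{2 D}{D + \left(6 + 5 D\right)} = \frac{2 D}{6 + 6 D}$)
$Z{\left(d \right)} = \frac{19 d}{15}$ ($Z{\left(d \right)} = \left(\frac{1}{3} \cdot 4 \frac{1}{1 + 4} + \left(-1\right)^{2}\right) d = \left(\frac{1}{3} \cdot 4 \cdot \frac{1}{5} + 1\right) d = \left(\frac{4}{15} + 1\right) d = \frac{19 d}{15}$)
$Z{\left(T{\left(10 \right)} \right)} + A{\left(-88 \right)} = \frac{19}{15} \cdot 9 + \frac{1}{3} \left(-88\right) = \frac{57}{5} - \frac{88}{3} = - \frac{269}{15}$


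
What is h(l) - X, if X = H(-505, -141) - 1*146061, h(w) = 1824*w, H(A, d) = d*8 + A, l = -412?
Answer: -603794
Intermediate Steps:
H(A, d) = A + 8*d (H(A, d) = 8*d + A = A + 8*d)
X = -147694 (X = (-505 + 8*(-141)) - 1*146061 = (-505 - 1128) - 146061 = -1633 - 146061 = -147694)
h(l) - X = 1824*(-412) - 1*(-147694) = -751488 + 147694 = -603794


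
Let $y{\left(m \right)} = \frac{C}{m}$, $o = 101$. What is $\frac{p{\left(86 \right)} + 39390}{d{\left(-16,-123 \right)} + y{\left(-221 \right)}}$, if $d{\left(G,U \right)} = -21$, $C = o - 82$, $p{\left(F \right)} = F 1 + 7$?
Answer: $- \frac{8725743}{4660} \approx -1872.5$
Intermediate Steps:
$p{\left(F \right)} = 7 + F$ ($p{\left(F \right)} = F + 7 = 7 + F$)
$C = 19$ ($C = 101 - 82 = 19$)
$y{\left(m \right)} = \frac{19}{m}$
$\frac{p{\left(86 \right)} + 39390}{d{\left(-16,-123 \right)} + y{\left(-221 \right)}} = \frac{\left(7 + 86\right) + 39390}{-21 + \frac{19}{-221}} = \frac{93 + 39390}{-21 + 19 \left(- \frac{1}{221}\right)} = \frac{39483}{-21 - \frac{19}{221}} = \frac{39483}{- \frac{4660}{221}} = 39483 \left(- \frac{221}{4660}\right) = - \frac{8725743}{4660}$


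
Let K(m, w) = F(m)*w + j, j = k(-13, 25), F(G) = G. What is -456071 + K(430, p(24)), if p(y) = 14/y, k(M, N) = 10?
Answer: -2734861/6 ≈ -4.5581e+5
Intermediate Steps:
j = 10
K(m, w) = 10 + m*w (K(m, w) = m*w + 10 = 10 + m*w)
-456071 + K(430, p(24)) = -456071 + (10 + 430*(14/24)) = -456071 + (10 + 430*(14*(1/24))) = -456071 + (10 + 430*(7/12)) = -456071 + (10 + 1505/6) = -456071 + 1565/6 = -2734861/6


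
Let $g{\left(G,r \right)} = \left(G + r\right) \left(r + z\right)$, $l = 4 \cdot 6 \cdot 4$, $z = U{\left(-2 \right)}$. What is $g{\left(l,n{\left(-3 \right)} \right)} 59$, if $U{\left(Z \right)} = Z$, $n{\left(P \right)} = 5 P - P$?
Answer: $-69384$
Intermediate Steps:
$n{\left(P \right)} = 4 P$
$z = -2$
$l = 96$ ($l = 24 \cdot 4 = 96$)
$g{\left(G,r \right)} = \left(-2 + r\right) \left(G + r\right)$ ($g{\left(G,r \right)} = \left(G + r\right) \left(r - 2\right) = \left(G + r\right) \left(-2 + r\right) = \left(-2 + r\right) \left(G + r\right)$)
$g{\left(l,n{\left(-3 \right)} \right)} 59 = \left(\left(4 \left(-3\right)\right)^{2} - 192 - 2 \cdot 4 \left(-3\right) + 96 \cdot 4 \left(-3\right)\right) 59 = \left(\left(-12\right)^{2} - 192 - -24 + 96 \left(-12\right)\right) 59 = \left(144 - 192 + 24 - 1152\right) 59 = \left(-1176\right) 59 = -69384$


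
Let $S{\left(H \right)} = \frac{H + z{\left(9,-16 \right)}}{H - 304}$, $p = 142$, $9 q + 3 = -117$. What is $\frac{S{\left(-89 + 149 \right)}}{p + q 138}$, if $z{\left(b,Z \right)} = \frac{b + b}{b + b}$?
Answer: $\frac{1}{6792} \approx 0.00014723$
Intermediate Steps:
$q = - \frac{40}{3}$ ($q = - \frac{1}{3} + \frac{1}{9} \left(-117\right) = - \frac{1}{3} - 13 = - \frac{40}{3} \approx -13.333$)
$z{\left(b,Z \right)} = 1$ ($z{\left(b,Z \right)} = \frac{2 b}{2 b} = 2 b \frac{1}{2 b} = 1$)
$S{\left(H \right)} = \frac{1 + H}{-304 + H}$ ($S{\left(H \right)} = \frac{H + 1}{H - 304} = \frac{1 + H}{-304 + H}$)
$\frac{S{\left(-89 + 149 \right)}}{p + q 138} = \frac{\frac{1}{-304 + \left(-89 + 149\right)} \left(1 + \left(-89 + 149\right)\right)}{142 - 1840} = \frac{\frac{1}{-304 + 60} \left(1 + 60\right)}{142 - 1840} = \frac{\frac{1}{-244} \cdot 61}{-1698} = \left(- \frac{1}{244}\right) 61 \left(- \frac{1}{1698}\right) = \left(- \frac{1}{4}\right) \left(- \frac{1}{1698}\right) = \frac{1}{6792}$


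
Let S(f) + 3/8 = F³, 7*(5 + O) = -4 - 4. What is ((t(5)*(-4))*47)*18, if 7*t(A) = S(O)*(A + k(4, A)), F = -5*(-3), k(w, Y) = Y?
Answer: -114197310/7 ≈ -1.6314e+7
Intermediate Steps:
F = 15
O = -43/7 (O = -5 + (-4 - 4)/7 = -5 + (⅐)*(-8) = -5 - 8/7 = -43/7 ≈ -6.1429)
S(f) = 26997/8 (S(f) = -3/8 + 15³ = -3/8 + 3375 = 26997/8)
t(A) = 26997*A/28 (t(A) = (26997*(A + A)/8)/7 = (26997*(2*A)/8)/7 = (26997*A/4)/7 = 26997*A/28)
((t(5)*(-4))*47)*18 = ((((26997/28)*5)*(-4))*47)*18 = (((134985/28)*(-4))*47)*18 = -134985/7*47*18 = -6344295/7*18 = -114197310/7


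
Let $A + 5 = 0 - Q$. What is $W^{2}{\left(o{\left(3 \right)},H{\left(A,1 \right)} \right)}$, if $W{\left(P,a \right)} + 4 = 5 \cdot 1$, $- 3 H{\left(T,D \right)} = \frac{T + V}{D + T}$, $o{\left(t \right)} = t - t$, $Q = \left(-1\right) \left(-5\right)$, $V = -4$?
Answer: $1$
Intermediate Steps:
$Q = 5$
$o{\left(t \right)} = 0$
$A = -10$ ($A = -5 + \left(0 - 5\right) = -5 - 5 = -10$)
$H{\left(T,D \right)} = - \frac{-4 + T}{3 \left(D + T\right)}$ ($H{\left(T,D \right)} = - \frac{\left(T - 4\right) \frac{1}{D + T}}{3} = - \frac{\left(-4 + T\right) \frac{1}{D + T}}{3} = - \frac{\frac{1}{D + T} \left(-4 + T\right)}{3} = - \frac{-4 + T}{3 \left(D + T\right)}$)
$W{\left(P,a \right)} = 1$ ($W{\left(P,a \right)} = -4 + 5 \cdot 1 = -4 + 5 = 1$)
$W^{2}{\left(o{\left(3 \right)},H{\left(A,1 \right)} \right)} = 1^{2} = 1$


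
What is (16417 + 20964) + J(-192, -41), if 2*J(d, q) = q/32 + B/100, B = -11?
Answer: 59808487/1600 ≈ 37380.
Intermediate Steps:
J(d, q) = -11/200 + q/64 (J(d, q) = (q/32 - 11/100)/2 = (-11/100 + q/32)/2 = -11/200 + q/64)
(16417 + 20964) + J(-192, -41) = (16417 + 20964) + (-11/200 + (1/64)*(-41)) = 37381 + (-11/200 - 41/64) = 37381 - 1113/1600 = 59808487/1600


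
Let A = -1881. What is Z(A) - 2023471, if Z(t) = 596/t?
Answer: -3806149547/1881 ≈ -2.0235e+6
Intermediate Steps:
Z(A) - 2023471 = 596/(-1881) - 2023471 = 596*(-1/1881) - 2023471 = -596/1881 - 2023471 = -3806149547/1881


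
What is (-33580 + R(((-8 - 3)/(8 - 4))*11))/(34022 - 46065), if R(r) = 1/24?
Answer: 805919/289032 ≈ 2.7883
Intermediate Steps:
R(r) = 1/24
(-33580 + R(((-8 - 3)/(8 - 4))*11))/(34022 - 46065) = (-33580 + 1/24)/(34022 - 46065) = -805919/24/(-12043) = -805919/24*(-1/12043) = 805919/289032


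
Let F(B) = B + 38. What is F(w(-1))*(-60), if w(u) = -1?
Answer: -2220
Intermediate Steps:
F(B) = 38 + B
F(w(-1))*(-60) = (38 - 1)*(-60) = 37*(-60) = -2220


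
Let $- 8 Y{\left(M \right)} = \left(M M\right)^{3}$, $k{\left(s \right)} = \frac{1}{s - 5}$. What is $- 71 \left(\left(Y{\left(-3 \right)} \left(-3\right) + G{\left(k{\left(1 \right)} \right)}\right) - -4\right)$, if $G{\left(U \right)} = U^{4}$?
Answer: $- \frac{5041639}{256} \approx -19694.0$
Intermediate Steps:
$k{\left(s \right)} = \frac{1}{-5 + s}$
$Y{\left(M \right)} = - \frac{M^{6}}{8}$ ($Y{\left(M \right)} = - \frac{\left(M M\right)^{3}}{8} = - \frac{\left(M^{2}\right)^{3}}{8} = - \frac{M^{6}}{8}$)
$- 71 \left(\left(Y{\left(-3 \right)} \left(-3\right) + G{\left(k{\left(1 \right)} \right)}\right) - -4\right) = - 71 \left(\left(- \frac{\left(-3\right)^{6}}{8} \left(-3\right) + \left(\frac{1}{-5 + 1}\right)^{4}\right) - -4\right) = - 71 \left(\left(\left(- \frac{1}{8}\right) 729 \left(-3\right) + \left(\frac{1}{-4}\right)^{4}\right) + 4\right) = - 71 \left(\left(\left(- \frac{729}{8}\right) \left(-3\right) + \left(- \frac{1}{4}\right)^{4}\right) + 4\right) = - 71 \left(\left(\frac{2187}{8} + \frac{1}{256}\right) + 4\right) = - 71 \left(\frac{69985}{256} + 4\right) = \left(-71\right) \frac{71009}{256} = - \frac{5041639}{256}$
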